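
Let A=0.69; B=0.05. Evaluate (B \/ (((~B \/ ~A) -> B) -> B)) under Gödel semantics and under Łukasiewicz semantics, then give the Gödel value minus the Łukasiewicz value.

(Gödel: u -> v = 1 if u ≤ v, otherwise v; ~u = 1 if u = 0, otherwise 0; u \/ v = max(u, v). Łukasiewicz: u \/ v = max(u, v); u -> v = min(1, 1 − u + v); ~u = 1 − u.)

-0.90

Gödel evaluation:
  ~B: Gödel ¬ of 0.05 = 0 (operand ≠ 0)
  ~A: Gödel ¬ of 0.69 = 0 (operand ≠ 0)
  (~B \/ ~A) = max(0, 0) = 0
  ((~B \/ ~A) -> B): 0 ≤ 0.05, so result = 1
  (((~B \/ ~A) -> B) -> B): 1 > 0.05, so result = 0.05
  (B \/ (((~B \/ ~A) -> B) -> B)) = max(0.05, 0.05) = 0.05
  Gödel value = 0.05
Łukasiewicz evaluation:
  ~B: Łukasiewicz ¬ gives 1 − 0.05 = 0.95
  ~A: Łukasiewicz ¬ gives 1 − 0.69 = 0.31
  (~B \/ ~A) = max(0.95, 0.31) = 0.95
  ((~B \/ ~A) -> B): min(1, 1 − 0.95 + 0.05) = 0.1
  (((~B \/ ~A) -> B) -> B): min(1, 1 − 0.1 + 0.05) = 0.95
  (B \/ (((~B \/ ~A) -> B) -> B)) = max(0.05, 0.95) = 0.95
  Łukasiewicz value = 0.95
Difference: 0.05 − 0.95 = -0.90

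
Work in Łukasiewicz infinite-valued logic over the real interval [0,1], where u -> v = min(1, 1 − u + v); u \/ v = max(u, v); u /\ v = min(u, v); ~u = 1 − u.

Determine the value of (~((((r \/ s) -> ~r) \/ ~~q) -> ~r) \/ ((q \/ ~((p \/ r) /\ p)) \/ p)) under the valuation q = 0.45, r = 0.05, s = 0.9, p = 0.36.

(r \/ s) = max(0.05, 0.9) = 0.9
~r: Łukasiewicz ¬ gives 1 − 0.05 = 0.95
((r \/ s) -> ~r): min(1, 1 − 0.9 + 0.95) = 1
~q: Łukasiewicz ¬ gives 1 − 0.45 = 0.55
~~q: Łukasiewicz ¬ gives 1 − 0.55 = 0.45
(((r \/ s) -> ~r) \/ ~~q) = max(1, 0.45) = 1
~r: Łukasiewicz ¬ gives 1 − 0.05 = 0.95
((((r \/ s) -> ~r) \/ ~~q) -> ~r): min(1, 1 − 1 + 0.95) = 0.95
~((((r \/ s) -> ~r) \/ ~~q) -> ~r): Łukasiewicz ¬ gives 1 − 0.95 = 0.05
(p \/ r) = max(0.36, 0.05) = 0.36
((p \/ r) /\ p) = min(0.36, 0.36) = 0.36
~((p \/ r) /\ p): Łukasiewicz ¬ gives 1 − 0.36 = 0.64
(q \/ ~((p \/ r) /\ p)) = max(0.45, 0.64) = 0.64
((q \/ ~((p \/ r) /\ p)) \/ p) = max(0.64, 0.36) = 0.64
(~((((r \/ s) -> ~r) \/ ~~q) -> ~r) \/ ((q \/ ~((p \/ r) /\ p)) \/ p)) = max(0.05, 0.64) = 0.64

0.64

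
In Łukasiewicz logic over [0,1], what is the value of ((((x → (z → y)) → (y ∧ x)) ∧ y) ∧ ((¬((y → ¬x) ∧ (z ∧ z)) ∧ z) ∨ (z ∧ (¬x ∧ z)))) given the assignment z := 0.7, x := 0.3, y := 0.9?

0.30

(z → y): min(1, 1 − 0.7 + 0.9) = 1
(x → (z → y)): min(1, 1 − 0.3 + 1) = 1
(y ∧ x) = min(0.9, 0.3) = 0.3
((x → (z → y)) → (y ∧ x)): min(1, 1 − 1 + 0.3) = 0.3
(((x → (z → y)) → (y ∧ x)) ∧ y) = min(0.3, 0.9) = 0.3
¬x: Łukasiewicz ¬ gives 1 − 0.3 = 0.7
(y → ¬x): min(1, 1 − 0.9 + 0.7) = 0.8
(z ∧ z) = min(0.7, 0.7) = 0.7
((y → ¬x) ∧ (z ∧ z)) = min(0.8, 0.7) = 0.7
¬((y → ¬x) ∧ (z ∧ z)): Łukasiewicz ¬ gives 1 − 0.7 = 0.3
(¬((y → ¬x) ∧ (z ∧ z)) ∧ z) = min(0.3, 0.7) = 0.3
¬x: Łukasiewicz ¬ gives 1 − 0.3 = 0.7
(¬x ∧ z) = min(0.7, 0.7) = 0.7
(z ∧ (¬x ∧ z)) = min(0.7, 0.7) = 0.7
((¬((y → ¬x) ∧ (z ∧ z)) ∧ z) ∨ (z ∧ (¬x ∧ z))) = max(0.3, 0.7) = 0.7
((((x → (z → y)) → (y ∧ x)) ∧ y) ∧ ((¬((y → ¬x) ∧ (z ∧ z)) ∧ z) ∨ (z ∧ (¬x ∧ z)))) = min(0.3, 0.7) = 0.3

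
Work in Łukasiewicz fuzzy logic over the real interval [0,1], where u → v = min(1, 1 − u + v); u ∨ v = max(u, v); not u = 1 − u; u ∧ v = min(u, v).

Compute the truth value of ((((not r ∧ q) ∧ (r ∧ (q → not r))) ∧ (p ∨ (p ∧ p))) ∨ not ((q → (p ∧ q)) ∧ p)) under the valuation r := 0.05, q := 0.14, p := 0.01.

0.99

not r: Łukasiewicz ¬ gives 1 − 0.05 = 0.95
(not r ∧ q) = min(0.95, 0.14) = 0.14
not r: Łukasiewicz ¬ gives 1 − 0.05 = 0.95
(q → not r): min(1, 1 − 0.14 + 0.95) = 1
(r ∧ (q → not r)) = min(0.05, 1) = 0.05
((not r ∧ q) ∧ (r ∧ (q → not r))) = min(0.14, 0.05) = 0.05
(p ∧ p) = min(0.01, 0.01) = 0.01
(p ∨ (p ∧ p)) = max(0.01, 0.01) = 0.01
(((not r ∧ q) ∧ (r ∧ (q → not r))) ∧ (p ∨ (p ∧ p))) = min(0.05, 0.01) = 0.01
(p ∧ q) = min(0.01, 0.14) = 0.01
(q → (p ∧ q)): min(1, 1 − 0.14 + 0.01) = 0.87
((q → (p ∧ q)) ∧ p) = min(0.87, 0.01) = 0.01
not ((q → (p ∧ q)) ∧ p): Łukasiewicz ¬ gives 1 − 0.01 = 0.99
((((not r ∧ q) ∧ (r ∧ (q → not r))) ∧ (p ∨ (p ∧ p))) ∨ not ((q → (p ∧ q)) ∧ p)) = max(0.01, 0.99) = 0.99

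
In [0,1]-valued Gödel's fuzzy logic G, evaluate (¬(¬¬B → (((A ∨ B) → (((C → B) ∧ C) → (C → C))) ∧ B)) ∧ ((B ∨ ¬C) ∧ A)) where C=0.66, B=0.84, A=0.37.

¬B: Gödel ¬ of 0.84 = 0 (operand ≠ 0)
¬¬B: Gödel ¬ of 0 = 1 (operand is 0)
(A ∨ B) = max(0.37, 0.84) = 0.84
(C → B): 0.66 ≤ 0.84, so result = 1
((C → B) ∧ C) = min(1, 0.66) = 0.66
(C → C): 0.66 ≤ 0.66, so result = 1
(((C → B) ∧ C) → (C → C)): 0.66 ≤ 1, so result = 1
((A ∨ B) → (((C → B) ∧ C) → (C → C))): 0.84 ≤ 1, so result = 1
(((A ∨ B) → (((C → B) ∧ C) → (C → C))) ∧ B) = min(1, 0.84) = 0.84
(¬¬B → (((A ∨ B) → (((C → B) ∧ C) → (C → C))) ∧ B)): 1 > 0.84, so result = 0.84
¬(¬¬B → (((A ∨ B) → (((C → B) ∧ C) → (C → C))) ∧ B)): Gödel ¬ of 0.84 = 0 (operand ≠ 0)
¬C: Gödel ¬ of 0.66 = 0 (operand ≠ 0)
(B ∨ ¬C) = max(0.84, 0) = 0.84
((B ∨ ¬C) ∧ A) = min(0.84, 0.37) = 0.37
(¬(¬¬B → (((A ∨ B) → (((C → B) ∧ C) → (C → C))) ∧ B)) ∧ ((B ∨ ¬C) ∧ A)) = min(0, 0.37) = 0

0.00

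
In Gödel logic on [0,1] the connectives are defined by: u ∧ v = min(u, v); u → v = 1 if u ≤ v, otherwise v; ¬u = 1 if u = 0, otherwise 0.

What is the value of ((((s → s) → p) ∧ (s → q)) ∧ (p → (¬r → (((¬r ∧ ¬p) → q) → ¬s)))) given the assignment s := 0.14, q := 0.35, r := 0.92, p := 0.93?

(s → s): 0.14 ≤ 0.14, so result = 1
((s → s) → p): 1 > 0.93, so result = 0.93
(s → q): 0.14 ≤ 0.35, so result = 1
(((s → s) → p) ∧ (s → q)) = min(0.93, 1) = 0.93
¬r: Gödel ¬ of 0.92 = 0 (operand ≠ 0)
¬r: Gödel ¬ of 0.92 = 0 (operand ≠ 0)
¬p: Gödel ¬ of 0.93 = 0 (operand ≠ 0)
(¬r ∧ ¬p) = min(0, 0) = 0
((¬r ∧ ¬p) → q): 0 ≤ 0.35, so result = 1
¬s: Gödel ¬ of 0.14 = 0 (operand ≠ 0)
(((¬r ∧ ¬p) → q) → ¬s): 1 > 0, so result = 0
(¬r → (((¬r ∧ ¬p) → q) → ¬s)): 0 ≤ 0, so result = 1
(p → (¬r → (((¬r ∧ ¬p) → q) → ¬s))): 0.93 ≤ 1, so result = 1
((((s → s) → p) ∧ (s → q)) ∧ (p → (¬r → (((¬r ∧ ¬p) → q) → ¬s)))) = min(0.93, 1) = 0.93

0.93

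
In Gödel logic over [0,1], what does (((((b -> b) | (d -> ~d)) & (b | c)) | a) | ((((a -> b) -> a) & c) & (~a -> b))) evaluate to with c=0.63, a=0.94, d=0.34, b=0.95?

(b -> b): 0.95 ≤ 0.95, so result = 1
~d: Gödel ¬ of 0.34 = 0 (operand ≠ 0)
(d -> ~d): 0.34 > 0, so result = 0
((b -> b) | (d -> ~d)) = max(1, 0) = 1
(b | c) = max(0.95, 0.63) = 0.95
(((b -> b) | (d -> ~d)) & (b | c)) = min(1, 0.95) = 0.95
((((b -> b) | (d -> ~d)) & (b | c)) | a) = max(0.95, 0.94) = 0.95
(a -> b): 0.94 ≤ 0.95, so result = 1
((a -> b) -> a): 1 > 0.94, so result = 0.94
(((a -> b) -> a) & c) = min(0.94, 0.63) = 0.63
~a: Gödel ¬ of 0.94 = 0 (operand ≠ 0)
(~a -> b): 0 ≤ 0.95, so result = 1
((((a -> b) -> a) & c) & (~a -> b)) = min(0.63, 1) = 0.63
(((((b -> b) | (d -> ~d)) & (b | c)) | a) | ((((a -> b) -> a) & c) & (~a -> b))) = max(0.95, 0.63) = 0.95

0.95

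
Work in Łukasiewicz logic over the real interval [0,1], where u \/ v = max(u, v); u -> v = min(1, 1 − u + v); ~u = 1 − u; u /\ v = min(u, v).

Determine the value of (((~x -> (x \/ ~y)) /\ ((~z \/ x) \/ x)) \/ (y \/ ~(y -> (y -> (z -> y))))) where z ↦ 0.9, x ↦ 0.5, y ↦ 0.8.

0.80

~x: Łukasiewicz ¬ gives 1 − 0.5 = 0.5
~y: Łukasiewicz ¬ gives 1 − 0.8 = 0.2
(x \/ ~y) = max(0.5, 0.2) = 0.5
(~x -> (x \/ ~y)): min(1, 1 − 0.5 + 0.5) = 1
~z: Łukasiewicz ¬ gives 1 − 0.9 = 0.1
(~z \/ x) = max(0.1, 0.5) = 0.5
((~z \/ x) \/ x) = max(0.5, 0.5) = 0.5
((~x -> (x \/ ~y)) /\ ((~z \/ x) \/ x)) = min(1, 0.5) = 0.5
(z -> y): min(1, 1 − 0.9 + 0.8) = 0.9
(y -> (z -> y)): min(1, 1 − 0.8 + 0.9) = 1
(y -> (y -> (z -> y))): min(1, 1 − 0.8 + 1) = 1
~(y -> (y -> (z -> y))): Łukasiewicz ¬ gives 1 − 1 = 0
(y \/ ~(y -> (y -> (z -> y)))) = max(0.8, 0) = 0.8
(((~x -> (x \/ ~y)) /\ ((~z \/ x) \/ x)) \/ (y \/ ~(y -> (y -> (z -> y))))) = max(0.5, 0.8) = 0.8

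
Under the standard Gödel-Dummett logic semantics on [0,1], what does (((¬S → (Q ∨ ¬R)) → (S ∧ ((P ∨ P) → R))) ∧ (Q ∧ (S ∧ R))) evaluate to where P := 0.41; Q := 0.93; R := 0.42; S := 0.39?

0.39

¬S: Gödel ¬ of 0.39 = 0 (operand ≠ 0)
¬R: Gödel ¬ of 0.42 = 0 (operand ≠ 0)
(Q ∨ ¬R) = max(0.93, 0) = 0.93
(¬S → (Q ∨ ¬R)): 0 ≤ 0.93, so result = 1
(P ∨ P) = max(0.41, 0.41) = 0.41
((P ∨ P) → R): 0.41 ≤ 0.42, so result = 1
(S ∧ ((P ∨ P) → R)) = min(0.39, 1) = 0.39
((¬S → (Q ∨ ¬R)) → (S ∧ ((P ∨ P) → R))): 1 > 0.39, so result = 0.39
(S ∧ R) = min(0.39, 0.42) = 0.39
(Q ∧ (S ∧ R)) = min(0.93, 0.39) = 0.39
(((¬S → (Q ∨ ¬R)) → (S ∧ ((P ∨ P) → R))) ∧ (Q ∧ (S ∧ R))) = min(0.39, 0.39) = 0.39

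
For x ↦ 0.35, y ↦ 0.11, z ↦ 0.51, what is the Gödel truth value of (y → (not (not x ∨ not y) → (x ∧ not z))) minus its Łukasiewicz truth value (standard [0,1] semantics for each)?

Gödel evaluation:
  not x: Gödel ¬ of 0.35 = 0 (operand ≠ 0)
  not y: Gödel ¬ of 0.11 = 0 (operand ≠ 0)
  (not x ∨ not y) = max(0, 0) = 0
  not (not x ∨ not y): Gödel ¬ of 0 = 1 (operand is 0)
  not z: Gödel ¬ of 0.51 = 0 (operand ≠ 0)
  (x ∧ not z) = min(0.35, 0) = 0
  (not (not x ∨ not y) → (x ∧ not z)): 1 > 0, so result = 0
  (y → (not (not x ∨ not y) → (x ∧ not z))): 0.11 > 0, so result = 0
  Gödel value = 0
Łukasiewicz evaluation:
  not x: Łukasiewicz ¬ gives 1 − 0.35 = 0.65
  not y: Łukasiewicz ¬ gives 1 − 0.11 = 0.89
  (not x ∨ not y) = max(0.65, 0.89) = 0.89
  not (not x ∨ not y): Łukasiewicz ¬ gives 1 − 0.89 = 0.11
  not z: Łukasiewicz ¬ gives 1 − 0.51 = 0.49
  (x ∧ not z) = min(0.35, 0.49) = 0.35
  (not (not x ∨ not y) → (x ∧ not z)): min(1, 1 − 0.11 + 0.35) = 1
  (y → (not (not x ∨ not y) → (x ∧ not z))): min(1, 1 − 0.11 + 1) = 1
  Łukasiewicz value = 1
Difference: 0 − 1 = -1.00

-1.00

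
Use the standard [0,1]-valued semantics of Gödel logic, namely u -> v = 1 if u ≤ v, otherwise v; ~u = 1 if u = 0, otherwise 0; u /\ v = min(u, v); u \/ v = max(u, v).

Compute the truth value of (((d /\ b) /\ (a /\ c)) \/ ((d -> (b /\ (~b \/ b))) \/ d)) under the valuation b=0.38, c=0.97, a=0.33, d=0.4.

(d /\ b) = min(0.4, 0.38) = 0.38
(a /\ c) = min(0.33, 0.97) = 0.33
((d /\ b) /\ (a /\ c)) = min(0.38, 0.33) = 0.33
~b: Gödel ¬ of 0.38 = 0 (operand ≠ 0)
(~b \/ b) = max(0, 0.38) = 0.38
(b /\ (~b \/ b)) = min(0.38, 0.38) = 0.38
(d -> (b /\ (~b \/ b))): 0.4 > 0.38, so result = 0.38
((d -> (b /\ (~b \/ b))) \/ d) = max(0.38, 0.4) = 0.4
(((d /\ b) /\ (a /\ c)) \/ ((d -> (b /\ (~b \/ b))) \/ d)) = max(0.33, 0.4) = 0.4

0.40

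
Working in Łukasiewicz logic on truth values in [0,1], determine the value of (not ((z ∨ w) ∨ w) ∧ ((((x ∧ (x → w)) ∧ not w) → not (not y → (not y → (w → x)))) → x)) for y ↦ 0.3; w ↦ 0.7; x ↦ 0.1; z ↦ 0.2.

(z ∨ w) = max(0.2, 0.7) = 0.7
((z ∨ w) ∨ w) = max(0.7, 0.7) = 0.7
not ((z ∨ w) ∨ w): Łukasiewicz ¬ gives 1 − 0.7 = 0.3
(x → w): min(1, 1 − 0.1 + 0.7) = 1
(x ∧ (x → w)) = min(0.1, 1) = 0.1
not w: Łukasiewicz ¬ gives 1 − 0.7 = 0.3
((x ∧ (x → w)) ∧ not w) = min(0.1, 0.3) = 0.1
not y: Łukasiewicz ¬ gives 1 − 0.3 = 0.7
not y: Łukasiewicz ¬ gives 1 − 0.3 = 0.7
(w → x): min(1, 1 − 0.7 + 0.1) = 0.4
(not y → (w → x)): min(1, 1 − 0.7 + 0.4) = 0.7
(not y → (not y → (w → x))): min(1, 1 − 0.7 + 0.7) = 1
not (not y → (not y → (w → x))): Łukasiewicz ¬ gives 1 − 1 = 0
(((x ∧ (x → w)) ∧ not w) → not (not y → (not y → (w → x)))): min(1, 1 − 0.1 + 0) = 0.9
((((x ∧ (x → w)) ∧ not w) → not (not y → (not y → (w → x)))) → x): min(1, 1 − 0.9 + 0.1) = 0.2
(not ((z ∨ w) ∨ w) ∧ ((((x ∧ (x → w)) ∧ not w) → not (not y → (not y → (w → x)))) → x)) = min(0.3, 0.2) = 0.2

0.20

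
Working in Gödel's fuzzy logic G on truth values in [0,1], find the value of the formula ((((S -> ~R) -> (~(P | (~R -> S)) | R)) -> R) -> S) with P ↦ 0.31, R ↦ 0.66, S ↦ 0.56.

~R: Gödel ¬ of 0.66 = 0 (operand ≠ 0)
(S -> ~R): 0.56 > 0, so result = 0
~R: Gödel ¬ of 0.66 = 0 (operand ≠ 0)
(~R -> S): 0 ≤ 0.56, so result = 1
(P | (~R -> S)) = max(0.31, 1) = 1
~(P | (~R -> S)): Gödel ¬ of 1 = 0 (operand ≠ 0)
(~(P | (~R -> S)) | R) = max(0, 0.66) = 0.66
((S -> ~R) -> (~(P | (~R -> S)) | R)): 0 ≤ 0.66, so result = 1
(((S -> ~R) -> (~(P | (~R -> S)) | R)) -> R): 1 > 0.66, so result = 0.66
((((S -> ~R) -> (~(P | (~R -> S)) | R)) -> R) -> S): 0.66 > 0.56, so result = 0.56

0.56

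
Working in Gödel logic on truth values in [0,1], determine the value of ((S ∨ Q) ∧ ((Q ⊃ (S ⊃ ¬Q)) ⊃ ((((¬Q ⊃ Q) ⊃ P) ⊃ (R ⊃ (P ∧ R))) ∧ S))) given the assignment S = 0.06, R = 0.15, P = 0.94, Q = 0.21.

(S ∨ Q) = max(0.06, 0.21) = 0.21
¬Q: Gödel ¬ of 0.21 = 0 (operand ≠ 0)
(S ⊃ ¬Q): 0.06 > 0, so result = 0
(Q ⊃ (S ⊃ ¬Q)): 0.21 > 0, so result = 0
¬Q: Gödel ¬ of 0.21 = 0 (operand ≠ 0)
(¬Q ⊃ Q): 0 ≤ 0.21, so result = 1
((¬Q ⊃ Q) ⊃ P): 1 > 0.94, so result = 0.94
(P ∧ R) = min(0.94, 0.15) = 0.15
(R ⊃ (P ∧ R)): 0.15 ≤ 0.15, so result = 1
(((¬Q ⊃ Q) ⊃ P) ⊃ (R ⊃ (P ∧ R))): 0.94 ≤ 1, so result = 1
((((¬Q ⊃ Q) ⊃ P) ⊃ (R ⊃ (P ∧ R))) ∧ S) = min(1, 0.06) = 0.06
((Q ⊃ (S ⊃ ¬Q)) ⊃ ((((¬Q ⊃ Q) ⊃ P) ⊃ (R ⊃ (P ∧ R))) ∧ S)): 0 ≤ 0.06, so result = 1
((S ∨ Q) ∧ ((Q ⊃ (S ⊃ ¬Q)) ⊃ ((((¬Q ⊃ Q) ⊃ P) ⊃ (R ⊃ (P ∧ R))) ∧ S))) = min(0.21, 1) = 0.21

0.21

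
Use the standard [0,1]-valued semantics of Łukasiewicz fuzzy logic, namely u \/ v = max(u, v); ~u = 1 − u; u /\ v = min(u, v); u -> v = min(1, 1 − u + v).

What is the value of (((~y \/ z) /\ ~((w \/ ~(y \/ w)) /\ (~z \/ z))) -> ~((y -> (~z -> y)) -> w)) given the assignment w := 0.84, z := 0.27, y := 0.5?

~y: Łukasiewicz ¬ gives 1 − 0.5 = 0.5
(~y \/ z) = max(0.5, 0.27) = 0.5
(y \/ w) = max(0.5, 0.84) = 0.84
~(y \/ w): Łukasiewicz ¬ gives 1 − 0.84 = 0.16
(w \/ ~(y \/ w)) = max(0.84, 0.16) = 0.84
~z: Łukasiewicz ¬ gives 1 − 0.27 = 0.73
(~z \/ z) = max(0.73, 0.27) = 0.73
((w \/ ~(y \/ w)) /\ (~z \/ z)) = min(0.84, 0.73) = 0.73
~((w \/ ~(y \/ w)) /\ (~z \/ z)): Łukasiewicz ¬ gives 1 − 0.73 = 0.27
((~y \/ z) /\ ~((w \/ ~(y \/ w)) /\ (~z \/ z))) = min(0.5, 0.27) = 0.27
~z: Łukasiewicz ¬ gives 1 − 0.27 = 0.73
(~z -> y): min(1, 1 − 0.73 + 0.5) = 0.77
(y -> (~z -> y)): min(1, 1 − 0.5 + 0.77) = 1
((y -> (~z -> y)) -> w): min(1, 1 − 1 + 0.84) = 0.84
~((y -> (~z -> y)) -> w): Łukasiewicz ¬ gives 1 − 0.84 = 0.16
(((~y \/ z) /\ ~((w \/ ~(y \/ w)) /\ (~z \/ z))) -> ~((y -> (~z -> y)) -> w)): min(1, 1 − 0.27 + 0.16) = 0.89

0.89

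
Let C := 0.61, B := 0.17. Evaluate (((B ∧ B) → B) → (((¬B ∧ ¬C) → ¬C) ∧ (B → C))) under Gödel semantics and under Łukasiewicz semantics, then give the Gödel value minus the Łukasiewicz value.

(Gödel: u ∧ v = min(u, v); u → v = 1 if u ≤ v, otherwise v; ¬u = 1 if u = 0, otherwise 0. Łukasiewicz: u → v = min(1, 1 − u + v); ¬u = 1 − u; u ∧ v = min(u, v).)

0.00

Gödel evaluation:
  (B ∧ B) = min(0.17, 0.17) = 0.17
  ((B ∧ B) → B): 0.17 ≤ 0.17, so result = 1
  ¬B: Gödel ¬ of 0.17 = 0 (operand ≠ 0)
  ¬C: Gödel ¬ of 0.61 = 0 (operand ≠ 0)
  (¬B ∧ ¬C) = min(0, 0) = 0
  ¬C: Gödel ¬ of 0.61 = 0 (operand ≠ 0)
  ((¬B ∧ ¬C) → ¬C): 0 ≤ 0, so result = 1
  (B → C): 0.17 ≤ 0.61, so result = 1
  (((¬B ∧ ¬C) → ¬C) ∧ (B → C)) = min(1, 1) = 1
  (((B ∧ B) → B) → (((¬B ∧ ¬C) → ¬C) ∧ (B → C))): 1 ≤ 1, so result = 1
  Gödel value = 1
Łukasiewicz evaluation:
  (B ∧ B) = min(0.17, 0.17) = 0.17
  ((B ∧ B) → B): min(1, 1 − 0.17 + 0.17) = 1
  ¬B: Łukasiewicz ¬ gives 1 − 0.17 = 0.83
  ¬C: Łukasiewicz ¬ gives 1 − 0.61 = 0.39
  (¬B ∧ ¬C) = min(0.83, 0.39) = 0.39
  ¬C: Łukasiewicz ¬ gives 1 − 0.61 = 0.39
  ((¬B ∧ ¬C) → ¬C): min(1, 1 − 0.39 + 0.39) = 1
  (B → C): min(1, 1 − 0.17 + 0.61) = 1
  (((¬B ∧ ¬C) → ¬C) ∧ (B → C)) = min(1, 1) = 1
  (((B ∧ B) → B) → (((¬B ∧ ¬C) → ¬C) ∧ (B → C))): min(1, 1 − 1 + 1) = 1
  Łukasiewicz value = 1
Difference: 1 − 1 = 0.00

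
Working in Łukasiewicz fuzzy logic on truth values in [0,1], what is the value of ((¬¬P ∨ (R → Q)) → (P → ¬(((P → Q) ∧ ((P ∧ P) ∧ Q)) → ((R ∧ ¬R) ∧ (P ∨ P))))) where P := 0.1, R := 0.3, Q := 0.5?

0.90

¬P: Łukasiewicz ¬ gives 1 − 0.1 = 0.9
¬¬P: Łukasiewicz ¬ gives 1 − 0.9 = 0.1
(R → Q): min(1, 1 − 0.3 + 0.5) = 1
(¬¬P ∨ (R → Q)) = max(0.1, 1) = 1
(P → Q): min(1, 1 − 0.1 + 0.5) = 1
(P ∧ P) = min(0.1, 0.1) = 0.1
((P ∧ P) ∧ Q) = min(0.1, 0.5) = 0.1
((P → Q) ∧ ((P ∧ P) ∧ Q)) = min(1, 0.1) = 0.1
¬R: Łukasiewicz ¬ gives 1 − 0.3 = 0.7
(R ∧ ¬R) = min(0.3, 0.7) = 0.3
(P ∨ P) = max(0.1, 0.1) = 0.1
((R ∧ ¬R) ∧ (P ∨ P)) = min(0.3, 0.1) = 0.1
(((P → Q) ∧ ((P ∧ P) ∧ Q)) → ((R ∧ ¬R) ∧ (P ∨ P))): min(1, 1 − 0.1 + 0.1) = 1
¬(((P → Q) ∧ ((P ∧ P) ∧ Q)) → ((R ∧ ¬R) ∧ (P ∨ P))): Łukasiewicz ¬ gives 1 − 1 = 0
(P → ¬(((P → Q) ∧ ((P ∧ P) ∧ Q)) → ((R ∧ ¬R) ∧ (P ∨ P)))): min(1, 1 − 0.1 + 0) = 0.9
((¬¬P ∨ (R → Q)) → (P → ¬(((P → Q) ∧ ((P ∧ P) ∧ Q)) → ((R ∧ ¬R) ∧ (P ∨ P))))): min(1, 1 − 1 + 0.9) = 0.9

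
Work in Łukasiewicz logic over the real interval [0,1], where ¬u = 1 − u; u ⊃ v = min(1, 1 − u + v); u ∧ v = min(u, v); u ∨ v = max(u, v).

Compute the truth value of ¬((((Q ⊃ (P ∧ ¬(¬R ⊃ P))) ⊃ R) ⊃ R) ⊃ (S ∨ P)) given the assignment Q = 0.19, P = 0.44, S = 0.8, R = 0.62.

0.01

¬R: Łukasiewicz ¬ gives 1 − 0.62 = 0.38
(¬R ⊃ P): min(1, 1 − 0.38 + 0.44) = 1
¬(¬R ⊃ P): Łukasiewicz ¬ gives 1 − 1 = 0
(P ∧ ¬(¬R ⊃ P)) = min(0.44, 0) = 0
(Q ⊃ (P ∧ ¬(¬R ⊃ P))): min(1, 1 − 0.19 + 0) = 0.81
((Q ⊃ (P ∧ ¬(¬R ⊃ P))) ⊃ R): min(1, 1 − 0.81 + 0.62) = 0.81
(((Q ⊃ (P ∧ ¬(¬R ⊃ P))) ⊃ R) ⊃ R): min(1, 1 − 0.81 + 0.62) = 0.81
(S ∨ P) = max(0.8, 0.44) = 0.8
((((Q ⊃ (P ∧ ¬(¬R ⊃ P))) ⊃ R) ⊃ R) ⊃ (S ∨ P)): min(1, 1 − 0.81 + 0.8) = 0.99
¬((((Q ⊃ (P ∧ ¬(¬R ⊃ P))) ⊃ R) ⊃ R) ⊃ (S ∨ P)): Łukasiewicz ¬ gives 1 − 0.99 = 0.01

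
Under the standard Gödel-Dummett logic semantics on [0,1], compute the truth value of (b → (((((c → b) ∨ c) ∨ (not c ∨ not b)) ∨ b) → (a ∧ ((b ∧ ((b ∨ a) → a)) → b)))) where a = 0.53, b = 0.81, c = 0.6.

(c → b): 0.6 ≤ 0.81, so result = 1
((c → b) ∨ c) = max(1, 0.6) = 1
not c: Gödel ¬ of 0.6 = 0 (operand ≠ 0)
not b: Gödel ¬ of 0.81 = 0 (operand ≠ 0)
(not c ∨ not b) = max(0, 0) = 0
(((c → b) ∨ c) ∨ (not c ∨ not b)) = max(1, 0) = 1
((((c → b) ∨ c) ∨ (not c ∨ not b)) ∨ b) = max(1, 0.81) = 1
(b ∨ a) = max(0.81, 0.53) = 0.81
((b ∨ a) → a): 0.81 > 0.53, so result = 0.53
(b ∧ ((b ∨ a) → a)) = min(0.81, 0.53) = 0.53
((b ∧ ((b ∨ a) → a)) → b): 0.53 ≤ 0.81, so result = 1
(a ∧ ((b ∧ ((b ∨ a) → a)) → b)) = min(0.53, 1) = 0.53
(((((c → b) ∨ c) ∨ (not c ∨ not b)) ∨ b) → (a ∧ ((b ∧ ((b ∨ a) → a)) → b))): 1 > 0.53, so result = 0.53
(b → (((((c → b) ∨ c) ∨ (not c ∨ not b)) ∨ b) → (a ∧ ((b ∧ ((b ∨ a) → a)) → b)))): 0.81 > 0.53, so result = 0.53

0.53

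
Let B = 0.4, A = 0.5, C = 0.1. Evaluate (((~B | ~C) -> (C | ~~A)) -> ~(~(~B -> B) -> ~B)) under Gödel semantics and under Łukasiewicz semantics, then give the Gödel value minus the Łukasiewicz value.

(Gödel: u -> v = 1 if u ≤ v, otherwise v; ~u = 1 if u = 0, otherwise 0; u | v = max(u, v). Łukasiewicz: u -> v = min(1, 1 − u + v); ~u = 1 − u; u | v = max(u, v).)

Gödel evaluation:
  ~B: Gödel ¬ of 0.4 = 0 (operand ≠ 0)
  ~C: Gödel ¬ of 0.1 = 0 (operand ≠ 0)
  (~B | ~C) = max(0, 0) = 0
  ~A: Gödel ¬ of 0.5 = 0 (operand ≠ 0)
  ~~A: Gödel ¬ of 0 = 1 (operand is 0)
  (C | ~~A) = max(0.1, 1) = 1
  ((~B | ~C) -> (C | ~~A)): 0 ≤ 1, so result = 1
  ~B: Gödel ¬ of 0.4 = 0 (operand ≠ 0)
  (~B -> B): 0 ≤ 0.4, so result = 1
  ~(~B -> B): Gödel ¬ of 1 = 0 (operand ≠ 0)
  ~B: Gödel ¬ of 0.4 = 0 (operand ≠ 0)
  (~(~B -> B) -> ~B): 0 ≤ 0, so result = 1
  ~(~(~B -> B) -> ~B): Gödel ¬ of 1 = 0 (operand ≠ 0)
  (((~B | ~C) -> (C | ~~A)) -> ~(~(~B -> B) -> ~B)): 1 > 0, so result = 0
  Gödel value = 0
Łukasiewicz evaluation:
  ~B: Łukasiewicz ¬ gives 1 − 0.4 = 0.6
  ~C: Łukasiewicz ¬ gives 1 − 0.1 = 0.9
  (~B | ~C) = max(0.6, 0.9) = 0.9
  ~A: Łukasiewicz ¬ gives 1 − 0.5 = 0.5
  ~~A: Łukasiewicz ¬ gives 1 − 0.5 = 0.5
  (C | ~~A) = max(0.1, 0.5) = 0.5
  ((~B | ~C) -> (C | ~~A)): min(1, 1 − 0.9 + 0.5) = 0.6
  ~B: Łukasiewicz ¬ gives 1 − 0.4 = 0.6
  (~B -> B): min(1, 1 − 0.6 + 0.4) = 0.8
  ~(~B -> B): Łukasiewicz ¬ gives 1 − 0.8 = 0.2
  ~B: Łukasiewicz ¬ gives 1 − 0.4 = 0.6
  (~(~B -> B) -> ~B): min(1, 1 − 0.2 + 0.6) = 1
  ~(~(~B -> B) -> ~B): Łukasiewicz ¬ gives 1 − 1 = 0
  (((~B | ~C) -> (C | ~~A)) -> ~(~(~B -> B) -> ~B)): min(1, 1 − 0.6 + 0) = 0.4
  Łukasiewicz value = 0.4
Difference: 0 − 0.4 = -0.40

-0.40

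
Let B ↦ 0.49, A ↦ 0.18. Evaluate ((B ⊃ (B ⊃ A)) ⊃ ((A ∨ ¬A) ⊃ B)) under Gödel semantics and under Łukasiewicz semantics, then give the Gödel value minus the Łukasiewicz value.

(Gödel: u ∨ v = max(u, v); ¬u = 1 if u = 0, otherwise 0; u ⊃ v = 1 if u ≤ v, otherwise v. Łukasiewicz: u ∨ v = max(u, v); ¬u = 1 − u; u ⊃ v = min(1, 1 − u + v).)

0.33

Gödel evaluation:
  (B ⊃ A): 0.49 > 0.18, so result = 0.18
  (B ⊃ (B ⊃ A)): 0.49 > 0.18, so result = 0.18
  ¬A: Gödel ¬ of 0.18 = 0 (operand ≠ 0)
  (A ∨ ¬A) = max(0.18, 0) = 0.18
  ((A ∨ ¬A) ⊃ B): 0.18 ≤ 0.49, so result = 1
  ((B ⊃ (B ⊃ A)) ⊃ ((A ∨ ¬A) ⊃ B)): 0.18 ≤ 1, so result = 1
  Gödel value = 1
Łukasiewicz evaluation:
  (B ⊃ A): min(1, 1 − 0.49 + 0.18) = 0.69
  (B ⊃ (B ⊃ A)): min(1, 1 − 0.49 + 0.69) = 1
  ¬A: Łukasiewicz ¬ gives 1 − 0.18 = 0.82
  (A ∨ ¬A) = max(0.18, 0.82) = 0.82
  ((A ∨ ¬A) ⊃ B): min(1, 1 − 0.82 + 0.49) = 0.67
  ((B ⊃ (B ⊃ A)) ⊃ ((A ∨ ¬A) ⊃ B)): min(1, 1 − 1 + 0.67) = 0.67
  Łukasiewicz value = 0.67
Difference: 1 − 0.67 = 0.33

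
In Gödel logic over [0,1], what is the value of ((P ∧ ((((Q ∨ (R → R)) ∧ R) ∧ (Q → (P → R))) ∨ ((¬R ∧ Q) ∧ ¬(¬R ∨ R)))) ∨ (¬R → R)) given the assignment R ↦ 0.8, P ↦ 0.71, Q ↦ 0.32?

1.00

(R → R): 0.8 ≤ 0.8, so result = 1
(Q ∨ (R → R)) = max(0.32, 1) = 1
((Q ∨ (R → R)) ∧ R) = min(1, 0.8) = 0.8
(P → R): 0.71 ≤ 0.8, so result = 1
(Q → (P → R)): 0.32 ≤ 1, so result = 1
(((Q ∨ (R → R)) ∧ R) ∧ (Q → (P → R))) = min(0.8, 1) = 0.8
¬R: Gödel ¬ of 0.8 = 0 (operand ≠ 0)
(¬R ∧ Q) = min(0, 0.32) = 0
¬R: Gödel ¬ of 0.8 = 0 (operand ≠ 0)
(¬R ∨ R) = max(0, 0.8) = 0.8
¬(¬R ∨ R): Gödel ¬ of 0.8 = 0 (operand ≠ 0)
((¬R ∧ Q) ∧ ¬(¬R ∨ R)) = min(0, 0) = 0
((((Q ∨ (R → R)) ∧ R) ∧ (Q → (P → R))) ∨ ((¬R ∧ Q) ∧ ¬(¬R ∨ R))) = max(0.8, 0) = 0.8
(P ∧ ((((Q ∨ (R → R)) ∧ R) ∧ (Q → (P → R))) ∨ ((¬R ∧ Q) ∧ ¬(¬R ∨ R)))) = min(0.71, 0.8) = 0.71
¬R: Gödel ¬ of 0.8 = 0 (operand ≠ 0)
(¬R → R): 0 ≤ 0.8, so result = 1
((P ∧ ((((Q ∨ (R → R)) ∧ R) ∧ (Q → (P → R))) ∨ ((¬R ∧ Q) ∧ ¬(¬R ∨ R)))) ∨ (¬R → R)) = max(0.71, 1) = 1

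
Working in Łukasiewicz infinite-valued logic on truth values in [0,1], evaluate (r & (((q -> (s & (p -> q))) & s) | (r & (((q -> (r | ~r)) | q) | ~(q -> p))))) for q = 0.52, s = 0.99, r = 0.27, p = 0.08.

0.27

(p -> q): min(1, 1 − 0.08 + 0.52) = 1
(s & (p -> q)) = min(0.99, 1) = 0.99
(q -> (s & (p -> q))): min(1, 1 − 0.52 + 0.99) = 1
((q -> (s & (p -> q))) & s) = min(1, 0.99) = 0.99
~r: Łukasiewicz ¬ gives 1 − 0.27 = 0.73
(r | ~r) = max(0.27, 0.73) = 0.73
(q -> (r | ~r)): min(1, 1 − 0.52 + 0.73) = 1
((q -> (r | ~r)) | q) = max(1, 0.52) = 1
(q -> p): min(1, 1 − 0.52 + 0.08) = 0.56
~(q -> p): Łukasiewicz ¬ gives 1 − 0.56 = 0.44
(((q -> (r | ~r)) | q) | ~(q -> p)) = max(1, 0.44) = 1
(r & (((q -> (r | ~r)) | q) | ~(q -> p))) = min(0.27, 1) = 0.27
(((q -> (s & (p -> q))) & s) | (r & (((q -> (r | ~r)) | q) | ~(q -> p)))) = max(0.99, 0.27) = 0.99
(r & (((q -> (s & (p -> q))) & s) | (r & (((q -> (r | ~r)) | q) | ~(q -> p))))) = min(0.27, 0.99) = 0.27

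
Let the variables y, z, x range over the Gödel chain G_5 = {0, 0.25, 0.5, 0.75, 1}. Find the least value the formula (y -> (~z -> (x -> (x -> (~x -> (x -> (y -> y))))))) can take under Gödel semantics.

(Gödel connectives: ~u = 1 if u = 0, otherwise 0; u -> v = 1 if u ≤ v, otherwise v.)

Every assignment gives 1. For instance at y = 0, z = 0, x = 0:
  ~z: Gödel ¬ of 0 = 1 (operand is 0)
  ~x: Gödel ¬ of 0 = 1 (operand is 0)
  (y -> y): 0 ≤ 0, so result = 1
  (x -> (y -> y)): 0 ≤ 1, so result = 1
  (~x -> (x -> (y -> y))): 1 ≤ 1, so result = 1
  (x -> (~x -> (x -> (y -> y)))): 0 ≤ 1, so result = 1
  (x -> (x -> (~x -> (x -> (y -> y))))): 0 ≤ 1, so result = 1
  (~z -> (x -> (x -> (~x -> (x -> (y -> y)))))): 1 ≤ 1, so result = 1
  (y -> (~z -> (x -> (x -> (~x -> (x -> (y -> y))))))): 0 ≤ 1, so result = 1
All 125 assignments give value 1 — the formula is a G_5-tautology.

1.00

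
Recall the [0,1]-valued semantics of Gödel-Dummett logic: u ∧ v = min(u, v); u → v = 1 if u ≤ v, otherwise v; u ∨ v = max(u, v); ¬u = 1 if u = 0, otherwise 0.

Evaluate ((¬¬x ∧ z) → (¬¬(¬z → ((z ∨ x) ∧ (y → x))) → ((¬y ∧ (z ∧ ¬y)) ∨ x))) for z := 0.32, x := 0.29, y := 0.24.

0.29

¬x: Gödel ¬ of 0.29 = 0 (operand ≠ 0)
¬¬x: Gödel ¬ of 0 = 1 (operand is 0)
(¬¬x ∧ z) = min(1, 0.32) = 0.32
¬z: Gödel ¬ of 0.32 = 0 (operand ≠ 0)
(z ∨ x) = max(0.32, 0.29) = 0.32
(y → x): 0.24 ≤ 0.29, so result = 1
((z ∨ x) ∧ (y → x)) = min(0.32, 1) = 0.32
(¬z → ((z ∨ x) ∧ (y → x))): 0 ≤ 0.32, so result = 1
¬(¬z → ((z ∨ x) ∧ (y → x))): Gödel ¬ of 1 = 0 (operand ≠ 0)
¬¬(¬z → ((z ∨ x) ∧ (y → x))): Gödel ¬ of 0 = 1 (operand is 0)
¬y: Gödel ¬ of 0.24 = 0 (operand ≠ 0)
¬y: Gödel ¬ of 0.24 = 0 (operand ≠ 0)
(z ∧ ¬y) = min(0.32, 0) = 0
(¬y ∧ (z ∧ ¬y)) = min(0, 0) = 0
((¬y ∧ (z ∧ ¬y)) ∨ x) = max(0, 0.29) = 0.29
(¬¬(¬z → ((z ∨ x) ∧ (y → x))) → ((¬y ∧ (z ∧ ¬y)) ∨ x)): 1 > 0.29, so result = 0.29
((¬¬x ∧ z) → (¬¬(¬z → ((z ∨ x) ∧ (y → x))) → ((¬y ∧ (z ∧ ¬y)) ∨ x))): 0.32 > 0.29, so result = 0.29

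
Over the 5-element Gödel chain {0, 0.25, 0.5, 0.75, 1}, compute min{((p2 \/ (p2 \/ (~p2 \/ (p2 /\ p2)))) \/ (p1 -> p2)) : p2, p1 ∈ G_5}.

The minimum is attained at p2 = 0.25, p1 = 0.5:
  ~p2: Gödel ¬ of 0.25 = 0 (operand ≠ 0)
  (p2 /\ p2) = min(0.25, 0.25) = 0.25
  (~p2 \/ (p2 /\ p2)) = max(0, 0.25) = 0.25
  (p2 \/ (~p2 \/ (p2 /\ p2))) = max(0.25, 0.25) = 0.25
  (p2 \/ (p2 \/ (~p2 \/ (p2 /\ p2)))) = max(0.25, 0.25) = 0.25
  (p1 -> p2): 0.5 > 0.25, so result = 0.25
  ((p2 \/ (p2 \/ (~p2 \/ (p2 /\ p2)))) \/ (p1 -> p2)) = max(0.25, 0.25) = 0.25
Checking all 25 assignments confirms none give a value below 0.25.

0.25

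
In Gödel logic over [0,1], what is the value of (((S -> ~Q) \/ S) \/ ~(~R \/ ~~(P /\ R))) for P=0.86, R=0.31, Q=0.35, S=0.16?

0.16

~Q: Gödel ¬ of 0.35 = 0 (operand ≠ 0)
(S -> ~Q): 0.16 > 0, so result = 0
((S -> ~Q) \/ S) = max(0, 0.16) = 0.16
~R: Gödel ¬ of 0.31 = 0 (operand ≠ 0)
(P /\ R) = min(0.86, 0.31) = 0.31
~(P /\ R): Gödel ¬ of 0.31 = 0 (operand ≠ 0)
~~(P /\ R): Gödel ¬ of 0 = 1 (operand is 0)
(~R \/ ~~(P /\ R)) = max(0, 1) = 1
~(~R \/ ~~(P /\ R)): Gödel ¬ of 1 = 0 (operand ≠ 0)
(((S -> ~Q) \/ S) \/ ~(~R \/ ~~(P /\ R))) = max(0.16, 0) = 0.16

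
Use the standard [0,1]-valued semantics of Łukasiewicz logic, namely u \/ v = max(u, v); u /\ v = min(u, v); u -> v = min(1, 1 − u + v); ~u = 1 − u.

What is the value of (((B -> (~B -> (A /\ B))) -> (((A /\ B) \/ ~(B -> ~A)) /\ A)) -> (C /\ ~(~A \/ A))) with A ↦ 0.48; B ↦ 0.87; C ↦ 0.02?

0.54

~B: Łukasiewicz ¬ gives 1 − 0.87 = 0.13
(A /\ B) = min(0.48, 0.87) = 0.48
(~B -> (A /\ B)): min(1, 1 − 0.13 + 0.48) = 1
(B -> (~B -> (A /\ B))): min(1, 1 − 0.87 + 1) = 1
(A /\ B) = min(0.48, 0.87) = 0.48
~A: Łukasiewicz ¬ gives 1 − 0.48 = 0.52
(B -> ~A): min(1, 1 − 0.87 + 0.52) = 0.65
~(B -> ~A): Łukasiewicz ¬ gives 1 − 0.65 = 0.35
((A /\ B) \/ ~(B -> ~A)) = max(0.48, 0.35) = 0.48
(((A /\ B) \/ ~(B -> ~A)) /\ A) = min(0.48, 0.48) = 0.48
((B -> (~B -> (A /\ B))) -> (((A /\ B) \/ ~(B -> ~A)) /\ A)): min(1, 1 − 1 + 0.48) = 0.48
~A: Łukasiewicz ¬ gives 1 − 0.48 = 0.52
(~A \/ A) = max(0.52, 0.48) = 0.52
~(~A \/ A): Łukasiewicz ¬ gives 1 − 0.52 = 0.48
(C /\ ~(~A \/ A)) = min(0.02, 0.48) = 0.02
(((B -> (~B -> (A /\ B))) -> (((A /\ B) \/ ~(B -> ~A)) /\ A)) -> (C /\ ~(~A \/ A))): min(1, 1 − 0.48 + 0.02) = 0.54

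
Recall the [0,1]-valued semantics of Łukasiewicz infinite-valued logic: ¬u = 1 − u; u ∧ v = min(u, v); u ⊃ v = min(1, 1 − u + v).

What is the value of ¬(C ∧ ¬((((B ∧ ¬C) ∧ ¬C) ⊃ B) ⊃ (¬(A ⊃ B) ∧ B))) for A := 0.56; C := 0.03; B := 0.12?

¬C: Łukasiewicz ¬ gives 1 − 0.03 = 0.97
(B ∧ ¬C) = min(0.12, 0.97) = 0.12
¬C: Łukasiewicz ¬ gives 1 − 0.03 = 0.97
((B ∧ ¬C) ∧ ¬C) = min(0.12, 0.97) = 0.12
(((B ∧ ¬C) ∧ ¬C) ⊃ B): min(1, 1 − 0.12 + 0.12) = 1
(A ⊃ B): min(1, 1 − 0.56 + 0.12) = 0.56
¬(A ⊃ B): Łukasiewicz ¬ gives 1 − 0.56 = 0.44
(¬(A ⊃ B) ∧ B) = min(0.44, 0.12) = 0.12
((((B ∧ ¬C) ∧ ¬C) ⊃ B) ⊃ (¬(A ⊃ B) ∧ B)): min(1, 1 − 1 + 0.12) = 0.12
¬((((B ∧ ¬C) ∧ ¬C) ⊃ B) ⊃ (¬(A ⊃ B) ∧ B)): Łukasiewicz ¬ gives 1 − 0.12 = 0.88
(C ∧ ¬((((B ∧ ¬C) ∧ ¬C) ⊃ B) ⊃ (¬(A ⊃ B) ∧ B))) = min(0.03, 0.88) = 0.03
¬(C ∧ ¬((((B ∧ ¬C) ∧ ¬C) ⊃ B) ⊃ (¬(A ⊃ B) ∧ B))): Łukasiewicz ¬ gives 1 − 0.03 = 0.97

0.97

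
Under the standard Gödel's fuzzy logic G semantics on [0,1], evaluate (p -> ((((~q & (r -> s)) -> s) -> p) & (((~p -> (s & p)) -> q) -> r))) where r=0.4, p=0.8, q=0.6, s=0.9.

0.40

~q: Gödel ¬ of 0.6 = 0 (operand ≠ 0)
(r -> s): 0.4 ≤ 0.9, so result = 1
(~q & (r -> s)) = min(0, 1) = 0
((~q & (r -> s)) -> s): 0 ≤ 0.9, so result = 1
(((~q & (r -> s)) -> s) -> p): 1 > 0.8, so result = 0.8
~p: Gödel ¬ of 0.8 = 0 (operand ≠ 0)
(s & p) = min(0.9, 0.8) = 0.8
(~p -> (s & p)): 0 ≤ 0.8, so result = 1
((~p -> (s & p)) -> q): 1 > 0.6, so result = 0.6
(((~p -> (s & p)) -> q) -> r): 0.6 > 0.4, so result = 0.4
((((~q & (r -> s)) -> s) -> p) & (((~p -> (s & p)) -> q) -> r)) = min(0.8, 0.4) = 0.4
(p -> ((((~q & (r -> s)) -> s) -> p) & (((~p -> (s & p)) -> q) -> r))): 0.8 > 0.4, so result = 0.4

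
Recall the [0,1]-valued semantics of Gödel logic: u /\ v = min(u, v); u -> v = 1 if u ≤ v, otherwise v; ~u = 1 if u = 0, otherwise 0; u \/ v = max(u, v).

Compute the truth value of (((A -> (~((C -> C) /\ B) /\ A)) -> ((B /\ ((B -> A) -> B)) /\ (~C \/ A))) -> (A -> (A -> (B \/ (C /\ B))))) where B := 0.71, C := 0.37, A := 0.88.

(C -> C): 0.37 ≤ 0.37, so result = 1
((C -> C) /\ B) = min(1, 0.71) = 0.71
~((C -> C) /\ B): Gödel ¬ of 0.71 = 0 (operand ≠ 0)
(~((C -> C) /\ B) /\ A) = min(0, 0.88) = 0
(A -> (~((C -> C) /\ B) /\ A)): 0.88 > 0, so result = 0
(B -> A): 0.71 ≤ 0.88, so result = 1
((B -> A) -> B): 1 > 0.71, so result = 0.71
(B /\ ((B -> A) -> B)) = min(0.71, 0.71) = 0.71
~C: Gödel ¬ of 0.37 = 0 (operand ≠ 0)
(~C \/ A) = max(0, 0.88) = 0.88
((B /\ ((B -> A) -> B)) /\ (~C \/ A)) = min(0.71, 0.88) = 0.71
((A -> (~((C -> C) /\ B) /\ A)) -> ((B /\ ((B -> A) -> B)) /\ (~C \/ A))): 0 ≤ 0.71, so result = 1
(C /\ B) = min(0.37, 0.71) = 0.37
(B \/ (C /\ B)) = max(0.71, 0.37) = 0.71
(A -> (B \/ (C /\ B))): 0.88 > 0.71, so result = 0.71
(A -> (A -> (B \/ (C /\ B)))): 0.88 > 0.71, so result = 0.71
(((A -> (~((C -> C) /\ B) /\ A)) -> ((B /\ ((B -> A) -> B)) /\ (~C \/ A))) -> (A -> (A -> (B \/ (C /\ B))))): 1 > 0.71, so result = 0.71

0.71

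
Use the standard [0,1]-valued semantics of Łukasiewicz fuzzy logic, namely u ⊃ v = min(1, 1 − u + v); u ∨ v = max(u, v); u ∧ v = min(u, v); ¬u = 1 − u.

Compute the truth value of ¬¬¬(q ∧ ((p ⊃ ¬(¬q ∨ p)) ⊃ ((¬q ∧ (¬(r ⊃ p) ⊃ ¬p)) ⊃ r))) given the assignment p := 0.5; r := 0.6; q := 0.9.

¬q: Łukasiewicz ¬ gives 1 − 0.9 = 0.1
(¬q ∨ p) = max(0.1, 0.5) = 0.5
¬(¬q ∨ p): Łukasiewicz ¬ gives 1 − 0.5 = 0.5
(p ⊃ ¬(¬q ∨ p)): min(1, 1 − 0.5 + 0.5) = 1
¬q: Łukasiewicz ¬ gives 1 − 0.9 = 0.1
(r ⊃ p): min(1, 1 − 0.6 + 0.5) = 0.9
¬(r ⊃ p): Łukasiewicz ¬ gives 1 − 0.9 = 0.1
¬p: Łukasiewicz ¬ gives 1 − 0.5 = 0.5
(¬(r ⊃ p) ⊃ ¬p): min(1, 1 − 0.1 + 0.5) = 1
(¬q ∧ (¬(r ⊃ p) ⊃ ¬p)) = min(0.1, 1) = 0.1
((¬q ∧ (¬(r ⊃ p) ⊃ ¬p)) ⊃ r): min(1, 1 − 0.1 + 0.6) = 1
((p ⊃ ¬(¬q ∨ p)) ⊃ ((¬q ∧ (¬(r ⊃ p) ⊃ ¬p)) ⊃ r)): min(1, 1 − 1 + 1) = 1
(q ∧ ((p ⊃ ¬(¬q ∨ p)) ⊃ ((¬q ∧ (¬(r ⊃ p) ⊃ ¬p)) ⊃ r))) = min(0.9, 1) = 0.9
¬(q ∧ ((p ⊃ ¬(¬q ∨ p)) ⊃ ((¬q ∧ (¬(r ⊃ p) ⊃ ¬p)) ⊃ r))): Łukasiewicz ¬ gives 1 − 0.9 = 0.1
¬¬(q ∧ ((p ⊃ ¬(¬q ∨ p)) ⊃ ((¬q ∧ (¬(r ⊃ p) ⊃ ¬p)) ⊃ r))): Łukasiewicz ¬ gives 1 − 0.1 = 0.9
¬¬¬(q ∧ ((p ⊃ ¬(¬q ∨ p)) ⊃ ((¬q ∧ (¬(r ⊃ p) ⊃ ¬p)) ⊃ r))): Łukasiewicz ¬ gives 1 − 0.9 = 0.1

0.10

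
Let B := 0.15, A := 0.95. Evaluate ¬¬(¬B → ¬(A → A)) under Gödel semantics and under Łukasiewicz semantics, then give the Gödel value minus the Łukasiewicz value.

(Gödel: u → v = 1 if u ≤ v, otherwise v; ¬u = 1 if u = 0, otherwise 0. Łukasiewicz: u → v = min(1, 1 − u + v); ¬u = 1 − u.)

0.85

Gödel evaluation:
  ¬B: Gödel ¬ of 0.15 = 0 (operand ≠ 0)
  (A → A): 0.95 ≤ 0.95, so result = 1
  ¬(A → A): Gödel ¬ of 1 = 0 (operand ≠ 0)
  (¬B → ¬(A → A)): 0 ≤ 0, so result = 1
  ¬(¬B → ¬(A → A)): Gödel ¬ of 1 = 0 (operand ≠ 0)
  ¬¬(¬B → ¬(A → A)): Gödel ¬ of 0 = 1 (operand is 0)
  Gödel value = 1
Łukasiewicz evaluation:
  ¬B: Łukasiewicz ¬ gives 1 − 0.15 = 0.85
  (A → A): min(1, 1 − 0.95 + 0.95) = 1
  ¬(A → A): Łukasiewicz ¬ gives 1 − 1 = 0
  (¬B → ¬(A → A)): min(1, 1 − 0.85 + 0) = 0.15
  ¬(¬B → ¬(A → A)): Łukasiewicz ¬ gives 1 − 0.15 = 0.85
  ¬¬(¬B → ¬(A → A)): Łukasiewicz ¬ gives 1 − 0.85 = 0.15
  Łukasiewicz value = 0.15
Difference: 1 − 0.15 = 0.85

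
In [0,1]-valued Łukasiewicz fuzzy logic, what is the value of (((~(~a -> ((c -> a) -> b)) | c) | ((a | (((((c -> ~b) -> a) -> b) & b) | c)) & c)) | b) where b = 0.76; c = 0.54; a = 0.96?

0.76

~a: Łukasiewicz ¬ gives 1 − 0.96 = 0.04
(c -> a): min(1, 1 − 0.54 + 0.96) = 1
((c -> a) -> b): min(1, 1 − 1 + 0.76) = 0.76
(~a -> ((c -> a) -> b)): min(1, 1 − 0.04 + 0.76) = 1
~(~a -> ((c -> a) -> b)): Łukasiewicz ¬ gives 1 − 1 = 0
(~(~a -> ((c -> a) -> b)) | c) = max(0, 0.54) = 0.54
~b: Łukasiewicz ¬ gives 1 − 0.76 = 0.24
(c -> ~b): min(1, 1 − 0.54 + 0.24) = 0.7
((c -> ~b) -> a): min(1, 1 − 0.7 + 0.96) = 1
(((c -> ~b) -> a) -> b): min(1, 1 − 1 + 0.76) = 0.76
((((c -> ~b) -> a) -> b) & b) = min(0.76, 0.76) = 0.76
(((((c -> ~b) -> a) -> b) & b) | c) = max(0.76, 0.54) = 0.76
(a | (((((c -> ~b) -> a) -> b) & b) | c)) = max(0.96, 0.76) = 0.96
((a | (((((c -> ~b) -> a) -> b) & b) | c)) & c) = min(0.96, 0.54) = 0.54
((~(~a -> ((c -> a) -> b)) | c) | ((a | (((((c -> ~b) -> a) -> b) & b) | c)) & c)) = max(0.54, 0.54) = 0.54
(((~(~a -> ((c -> a) -> b)) | c) | ((a | (((((c -> ~b) -> a) -> b) & b) | c)) & c)) | b) = max(0.54, 0.76) = 0.76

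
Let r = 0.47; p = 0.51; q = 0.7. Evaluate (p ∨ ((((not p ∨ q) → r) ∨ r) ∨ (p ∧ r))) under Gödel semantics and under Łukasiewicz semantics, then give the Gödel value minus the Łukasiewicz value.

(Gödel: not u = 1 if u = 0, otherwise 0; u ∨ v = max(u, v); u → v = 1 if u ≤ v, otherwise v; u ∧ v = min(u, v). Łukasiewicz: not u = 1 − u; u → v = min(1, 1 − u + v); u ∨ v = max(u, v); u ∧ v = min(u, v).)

Gödel evaluation:
  not p: Gödel ¬ of 0.51 = 0 (operand ≠ 0)
  (not p ∨ q) = max(0, 0.7) = 0.7
  ((not p ∨ q) → r): 0.7 > 0.47, so result = 0.47
  (((not p ∨ q) → r) ∨ r) = max(0.47, 0.47) = 0.47
  (p ∧ r) = min(0.51, 0.47) = 0.47
  ((((not p ∨ q) → r) ∨ r) ∨ (p ∧ r)) = max(0.47, 0.47) = 0.47
  (p ∨ ((((not p ∨ q) → r) ∨ r) ∨ (p ∧ r))) = max(0.51, 0.47) = 0.51
  Gödel value = 0.51
Łukasiewicz evaluation:
  not p: Łukasiewicz ¬ gives 1 − 0.51 = 0.49
  (not p ∨ q) = max(0.49, 0.7) = 0.7
  ((not p ∨ q) → r): min(1, 1 − 0.7 + 0.47) = 0.77
  (((not p ∨ q) → r) ∨ r) = max(0.77, 0.47) = 0.77
  (p ∧ r) = min(0.51, 0.47) = 0.47
  ((((not p ∨ q) → r) ∨ r) ∨ (p ∧ r)) = max(0.77, 0.47) = 0.77
  (p ∨ ((((not p ∨ q) → r) ∨ r) ∨ (p ∧ r))) = max(0.51, 0.77) = 0.77
  Łukasiewicz value = 0.77
Difference: 0.51 − 0.77 = -0.26

-0.26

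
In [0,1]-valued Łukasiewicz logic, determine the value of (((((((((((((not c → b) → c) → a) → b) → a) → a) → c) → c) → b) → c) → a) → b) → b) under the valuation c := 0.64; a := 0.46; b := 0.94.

0.94

not c: Łukasiewicz ¬ gives 1 − 0.64 = 0.36
(not c → b): min(1, 1 − 0.36 + 0.94) = 1
((not c → b) → c): min(1, 1 − 1 + 0.64) = 0.64
(((not c → b) → c) → a): min(1, 1 − 0.64 + 0.46) = 0.82
((((not c → b) → c) → a) → b): min(1, 1 − 0.82 + 0.94) = 1
(((((not c → b) → c) → a) → b) → a): min(1, 1 − 1 + 0.46) = 0.46
((((((not c → b) → c) → a) → b) → a) → a): min(1, 1 − 0.46 + 0.46) = 1
(((((((not c → b) → c) → a) → b) → a) → a) → c): min(1, 1 − 1 + 0.64) = 0.64
((((((((not c → b) → c) → a) → b) → a) → a) → c) → c): min(1, 1 − 0.64 + 0.64) = 1
(((((((((not c → b) → c) → a) → b) → a) → a) → c) → c) → b): min(1, 1 − 1 + 0.94) = 0.94
((((((((((not c → b) → c) → a) → b) → a) → a) → c) → c) → b) → c): min(1, 1 − 0.94 + 0.64) = 0.7
(((((((((((not c → b) → c) → a) → b) → a) → a) → c) → c) → b) → c) → a): min(1, 1 − 0.7 + 0.46) = 0.76
((((((((((((not c → b) → c) → a) → b) → a) → a) → c) → c) → b) → c) → a) → b): min(1, 1 − 0.76 + 0.94) = 1
(((((((((((((not c → b) → c) → a) → b) → a) → a) → c) → c) → b) → c) → a) → b) → b): min(1, 1 − 1 + 0.94) = 0.94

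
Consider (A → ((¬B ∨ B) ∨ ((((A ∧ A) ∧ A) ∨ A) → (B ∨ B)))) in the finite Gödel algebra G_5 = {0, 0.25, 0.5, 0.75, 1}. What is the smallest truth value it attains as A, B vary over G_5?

The minimum is attained at A = 0.5, B = 0.25:
  ¬B: Gödel ¬ of 0.25 = 0 (operand ≠ 0)
  (¬B ∨ B) = max(0, 0.25) = 0.25
  (A ∧ A) = min(0.5, 0.5) = 0.5
  ((A ∧ A) ∧ A) = min(0.5, 0.5) = 0.5
  (((A ∧ A) ∧ A) ∨ A) = max(0.5, 0.5) = 0.5
  (B ∨ B) = max(0.25, 0.25) = 0.25
  ((((A ∧ A) ∧ A) ∨ A) → (B ∨ B)): 0.5 > 0.25, so result = 0.25
  ((¬B ∨ B) ∨ ((((A ∧ A) ∧ A) ∨ A) → (B ∨ B))) = max(0.25, 0.25) = 0.25
  (A → ((¬B ∨ B) ∨ ((((A ∧ A) ∧ A) ∨ A) → (B ∨ B)))): 0.5 > 0.25, so result = 0.25
Checking all 25 assignments confirms none give a value below 0.25.

0.25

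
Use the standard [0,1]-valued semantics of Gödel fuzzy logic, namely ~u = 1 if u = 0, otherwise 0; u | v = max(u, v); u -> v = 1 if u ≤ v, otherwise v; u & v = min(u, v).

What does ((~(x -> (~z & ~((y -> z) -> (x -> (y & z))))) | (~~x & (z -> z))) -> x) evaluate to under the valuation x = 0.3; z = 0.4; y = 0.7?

0.30

~z: Gödel ¬ of 0.4 = 0 (operand ≠ 0)
(y -> z): 0.7 > 0.4, so result = 0.4
(y & z) = min(0.7, 0.4) = 0.4
(x -> (y & z)): 0.3 ≤ 0.4, so result = 1
((y -> z) -> (x -> (y & z))): 0.4 ≤ 1, so result = 1
~((y -> z) -> (x -> (y & z))): Gödel ¬ of 1 = 0 (operand ≠ 0)
(~z & ~((y -> z) -> (x -> (y & z)))) = min(0, 0) = 0
(x -> (~z & ~((y -> z) -> (x -> (y & z))))): 0.3 > 0, so result = 0
~(x -> (~z & ~((y -> z) -> (x -> (y & z))))): Gödel ¬ of 0 = 1 (operand is 0)
~x: Gödel ¬ of 0.3 = 0 (operand ≠ 0)
~~x: Gödel ¬ of 0 = 1 (operand is 0)
(z -> z): 0.4 ≤ 0.4, so result = 1
(~~x & (z -> z)) = min(1, 1) = 1
(~(x -> (~z & ~((y -> z) -> (x -> (y & z))))) | (~~x & (z -> z))) = max(1, 1) = 1
((~(x -> (~z & ~((y -> z) -> (x -> (y & z))))) | (~~x & (z -> z))) -> x): 1 > 0.3, so result = 0.3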